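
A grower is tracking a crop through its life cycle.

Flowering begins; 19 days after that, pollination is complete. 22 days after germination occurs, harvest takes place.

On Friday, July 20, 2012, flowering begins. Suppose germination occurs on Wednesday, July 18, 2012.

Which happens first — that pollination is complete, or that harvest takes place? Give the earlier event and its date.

Flowering begins: Jul 20, 2012.
Pollination is complete: Jul 20, 2012 + 19 days = Aug 8, 2012.
Germination occurs: Jul 18, 2012.
Harvest takes place: Jul 18, 2012 + 22 days = Aug 9, 2012.
Comparing: pollination is complete on Aug 8, 2012 vs harvest takes place on Aug 9, 2012. Earlier: pollination is complete.

Pollination is complete — Wednesday, August 8, 2012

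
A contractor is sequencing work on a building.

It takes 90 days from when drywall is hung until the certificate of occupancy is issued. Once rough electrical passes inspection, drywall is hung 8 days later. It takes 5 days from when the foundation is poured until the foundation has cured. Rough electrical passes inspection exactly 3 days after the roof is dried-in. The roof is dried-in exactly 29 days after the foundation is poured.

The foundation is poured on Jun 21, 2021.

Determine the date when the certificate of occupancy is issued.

Oct 29, 2021

The foundation is poured: Jun 21, 2021.
The roof is dried-in: Jun 21, 2021 + 29 days = Jul 20, 2021.
Rough electrical passes inspection: Jul 20, 2021 + 3 days = Jul 23, 2021.
Drywall is hung: Jul 23, 2021 + 8 days = Jul 31, 2021.
The certificate of occupancy is issued: Jul 31, 2021 + 90 days = Oct 29, 2021.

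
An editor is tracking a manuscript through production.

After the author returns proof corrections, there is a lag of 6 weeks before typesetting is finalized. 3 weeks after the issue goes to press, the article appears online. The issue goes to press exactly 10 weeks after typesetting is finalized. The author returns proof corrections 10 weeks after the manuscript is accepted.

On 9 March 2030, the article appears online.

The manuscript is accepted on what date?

The article appears online: Mar 9, 2030.
The issue goes to press: Mar 9, 2030 − 3 weeks = Feb 16, 2030.
Typesetting is finalized: Feb 16, 2030 − 10 weeks = Dec 8, 2029.
The author returns proof corrections: Dec 8, 2029 − 6 weeks = Oct 27, 2029.
The manuscript is accepted: Oct 27, 2029 − 10 weeks = Aug 18, 2029.

18 August 2029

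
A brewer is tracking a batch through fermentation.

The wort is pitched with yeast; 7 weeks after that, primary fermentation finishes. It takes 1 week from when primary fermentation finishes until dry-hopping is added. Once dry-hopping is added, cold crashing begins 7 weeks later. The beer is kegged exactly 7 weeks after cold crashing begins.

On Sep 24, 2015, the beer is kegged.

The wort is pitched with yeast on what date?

The beer is kegged: Sep 24, 2015.
Cold crashing begins: Sep 24, 2015 − 7 weeks = Aug 6, 2015.
Dry-hopping is added: Aug 6, 2015 − 7 weeks = Jun 18, 2015.
Primary fermentation finishes: Jun 18, 2015 − 1 week = Jun 11, 2015.
The wort is pitched with yeast: Jun 11, 2015 − 7 weeks = Apr 23, 2015.

Apr 23, 2015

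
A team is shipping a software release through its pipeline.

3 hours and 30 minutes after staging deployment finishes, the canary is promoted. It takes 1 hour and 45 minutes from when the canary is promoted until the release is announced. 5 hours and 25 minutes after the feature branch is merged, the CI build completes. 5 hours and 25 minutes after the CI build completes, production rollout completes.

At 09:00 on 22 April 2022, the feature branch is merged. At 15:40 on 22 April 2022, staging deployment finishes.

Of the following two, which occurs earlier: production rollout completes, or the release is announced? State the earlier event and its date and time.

Production rollout completes — 19:50 on 22 April 2022

The feature branch is merged: 09:00 Apr 22, 2022.
The CI build completes: 09:00 Apr 22, 2022 + 5h25m = 14:25 Apr 22, 2022.
Production rollout completes: 14:25 Apr 22, 2022 + 5h25m = 19:50 Apr 22, 2022.
Staging deployment finishes: 15:40 Apr 22, 2022.
The canary is promoted: 15:40 Apr 22, 2022 + 3h30m = 19:10 Apr 22, 2022.
The release is announced: 19:10 Apr 22, 2022 + 1h45m = 20:55 Apr 22, 2022.
Comparing: production rollout completes at 19:50 Apr 22, 2022 vs the release is announced at 20:55 Apr 22, 2022. Earlier: production rollout completes.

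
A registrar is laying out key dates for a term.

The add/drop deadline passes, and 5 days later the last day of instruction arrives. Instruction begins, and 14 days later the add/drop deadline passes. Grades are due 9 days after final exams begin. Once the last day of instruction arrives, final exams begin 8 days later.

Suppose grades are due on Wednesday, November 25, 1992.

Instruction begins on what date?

Tuesday, October 20, 1992

Grades are due: Nov 25, 1992.
Final exams begin: Nov 25, 1992 − 9 days = Nov 16, 1992.
The last day of instruction arrives: Nov 16, 1992 − 8 days = Nov 8, 1992.
The add/drop deadline passes: Nov 8, 1992 − 5 days = Nov 3, 1992.
Instruction begins: Nov 3, 1992 − 14 days = Oct 20, 1992.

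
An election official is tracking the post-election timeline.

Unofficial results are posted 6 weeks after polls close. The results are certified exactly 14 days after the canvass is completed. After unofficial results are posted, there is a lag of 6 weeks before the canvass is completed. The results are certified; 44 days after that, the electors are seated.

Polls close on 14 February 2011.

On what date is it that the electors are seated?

6 July 2011

Polls close: Feb 14, 2011.
Unofficial results are posted: Feb 14, 2011 + 6 weeks = Mar 28, 2011.
The canvass is completed: Mar 28, 2011 + 6 weeks = May 9, 2011.
The results are certified: May 9, 2011 + 14 days = May 23, 2011.
The electors are seated: May 23, 2011 + 44 days = Jul 6, 2011.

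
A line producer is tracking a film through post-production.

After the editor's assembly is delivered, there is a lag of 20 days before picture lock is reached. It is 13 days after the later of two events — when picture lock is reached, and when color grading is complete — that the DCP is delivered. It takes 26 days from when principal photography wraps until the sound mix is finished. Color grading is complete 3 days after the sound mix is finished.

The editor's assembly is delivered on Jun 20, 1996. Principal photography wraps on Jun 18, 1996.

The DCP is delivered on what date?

The editor's assembly is delivered: Jun 20, 1996.
Picture lock is reached: Jun 20, 1996 + 20 days = Jul 10, 1996.
Principal photography wraps: Jun 18, 1996.
The sound mix is finished: Jun 18, 1996 + 26 days = Jul 14, 1996.
Color grading is complete: Jul 14, 1996 + 3 days = Jul 17, 1996.
Both prerequisites met — picture lock is reached (Jul 10, 1996), color grading is complete (Jul 17, 1996); the later is Jul 17, 1996.
The DCP is delivered: Jul 17, 1996 + 13 days = Jul 30, 1996.

Jul 30, 1996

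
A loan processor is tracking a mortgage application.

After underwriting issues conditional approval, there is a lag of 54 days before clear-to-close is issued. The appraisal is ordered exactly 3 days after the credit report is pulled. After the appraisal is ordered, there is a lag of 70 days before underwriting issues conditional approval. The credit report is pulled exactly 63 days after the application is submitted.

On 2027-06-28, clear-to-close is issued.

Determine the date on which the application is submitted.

2026-12-20

Clear-to-close is issued: Jun 28, 2027.
Underwriting issues conditional approval: Jun 28, 2027 − 54 days = May 5, 2027.
The appraisal is ordered: May 5, 2027 − 70 days = Feb 24, 2027.
The credit report is pulled: Feb 24, 2027 − 3 days = Feb 21, 2027.
The application is submitted: Feb 21, 2027 − 63 days = Dec 20, 2026.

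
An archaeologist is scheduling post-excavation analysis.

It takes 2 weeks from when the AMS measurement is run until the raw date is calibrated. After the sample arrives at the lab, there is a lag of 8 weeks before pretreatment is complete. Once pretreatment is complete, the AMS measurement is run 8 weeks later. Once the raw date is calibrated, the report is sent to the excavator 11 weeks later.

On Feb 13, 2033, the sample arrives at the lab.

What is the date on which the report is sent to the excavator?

Sep 4, 2033

The sample arrives at the lab: Feb 13, 2033.
Pretreatment is complete: Feb 13, 2033 + 8 weeks = Apr 10, 2033.
The AMS measurement is run: Apr 10, 2033 + 8 weeks = Jun 5, 2033.
The raw date is calibrated: Jun 5, 2033 + 2 weeks = Jun 19, 2033.
The report is sent to the excavator: Jun 19, 2033 + 11 weeks = Sep 4, 2033.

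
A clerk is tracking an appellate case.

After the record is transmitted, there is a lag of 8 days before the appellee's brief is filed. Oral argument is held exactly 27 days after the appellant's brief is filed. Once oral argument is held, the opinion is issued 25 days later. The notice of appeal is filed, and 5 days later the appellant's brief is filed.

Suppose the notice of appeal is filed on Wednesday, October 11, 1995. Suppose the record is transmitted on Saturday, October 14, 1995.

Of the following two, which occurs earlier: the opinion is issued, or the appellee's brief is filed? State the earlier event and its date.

The appellee's brief is filed — Sunday, October 22, 1995

The notice of appeal is filed: Oct 11, 1995.
The appellant's brief is filed: Oct 11, 1995 + 5 days = Oct 16, 1995.
Oral argument is held: Oct 16, 1995 + 27 days = Nov 12, 1995.
The opinion is issued: Nov 12, 1995 + 25 days = Dec 7, 1995.
The record is transmitted: Oct 14, 1995.
The appellee's brief is filed: Oct 14, 1995 + 8 days = Oct 22, 1995.
Comparing: the opinion is issued on Dec 7, 1995 vs the appellee's brief is filed on Oct 22, 1995. Earlier: the appellee's brief is filed.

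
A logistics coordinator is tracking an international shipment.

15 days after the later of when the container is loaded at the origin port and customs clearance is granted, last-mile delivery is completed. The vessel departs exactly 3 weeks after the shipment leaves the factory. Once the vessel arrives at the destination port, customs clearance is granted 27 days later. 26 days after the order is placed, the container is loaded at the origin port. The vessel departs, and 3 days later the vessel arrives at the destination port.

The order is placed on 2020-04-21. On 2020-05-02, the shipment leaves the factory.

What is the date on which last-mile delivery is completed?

2020-07-07

The order is placed: Apr 21, 2020.
The container is loaded at the origin port: Apr 21, 2020 + 26 days = May 17, 2020.
The shipment leaves the factory: May 2, 2020.
The vessel departs: May 2, 2020 + 3 weeks = May 23, 2020.
The vessel arrives at the destination port: May 23, 2020 + 3 days = May 26, 2020.
Customs clearance is granted: May 26, 2020 + 27 days = Jun 22, 2020.
Both prerequisites met — the container is loaded at the origin port (May 17, 2020), customs clearance is granted (Jun 22, 2020); the later is Jun 22, 2020.
Last-mile delivery is completed: Jun 22, 2020 + 15 days = Jul 7, 2020.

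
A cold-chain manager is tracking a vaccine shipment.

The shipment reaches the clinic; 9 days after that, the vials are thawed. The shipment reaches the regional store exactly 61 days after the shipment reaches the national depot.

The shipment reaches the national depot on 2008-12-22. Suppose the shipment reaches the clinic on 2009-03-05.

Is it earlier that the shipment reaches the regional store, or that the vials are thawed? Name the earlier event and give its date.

The shipment reaches the regional store — 2009-02-21

The shipment reaches the national depot: Dec 22, 2008.
The shipment reaches the regional store: Dec 22, 2008 + 61 days = Feb 21, 2009.
The shipment reaches the clinic: Mar 5, 2009.
The vials are thawed: Mar 5, 2009 + 9 days = Mar 14, 2009.
Comparing: the shipment reaches the regional store on Feb 21, 2009 vs the vials are thawed on Mar 14, 2009. Earlier: the shipment reaches the regional store.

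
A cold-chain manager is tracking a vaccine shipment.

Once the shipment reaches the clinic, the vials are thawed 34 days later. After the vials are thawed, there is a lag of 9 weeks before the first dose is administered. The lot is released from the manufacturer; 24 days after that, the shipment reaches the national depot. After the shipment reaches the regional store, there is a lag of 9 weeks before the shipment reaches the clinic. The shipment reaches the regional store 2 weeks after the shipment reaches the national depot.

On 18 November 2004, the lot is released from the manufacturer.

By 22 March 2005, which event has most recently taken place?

The shipment reaches the clinic

The lot is released from the manufacturer: Nov 18, 2004.
The shipment reaches the national depot: Nov 18, 2004 + 24 days = Dec 12, 2004.
The shipment reaches the regional store: Dec 12, 2004 + 2 weeks = Dec 26, 2004.
The shipment reaches the clinic: Dec 26, 2004 + 9 weeks = Feb 27, 2005.
The vials are thawed: Feb 27, 2005 + 34 days = Apr 2, 2005.
The first dose is administered: Apr 2, 2005 + 9 weeks = Jun 4, 2005.
Mar 22, 2005 falls between when the shipment reaches the clinic (Feb 27, 2005) and when the vials are thawed (Apr 2, 2005).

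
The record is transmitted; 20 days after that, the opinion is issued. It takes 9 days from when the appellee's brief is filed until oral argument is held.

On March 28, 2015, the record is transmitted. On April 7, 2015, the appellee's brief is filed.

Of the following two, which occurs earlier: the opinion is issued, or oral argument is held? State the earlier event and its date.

Oral argument is held — April 16, 2015

The record is transmitted: Mar 28, 2015.
The opinion is issued: Mar 28, 2015 + 20 days = Apr 17, 2015.
The appellee's brief is filed: Apr 7, 2015.
Oral argument is held: Apr 7, 2015 + 9 days = Apr 16, 2015.
Comparing: the opinion is issued on Apr 17, 2015 vs oral argument is held on Apr 16, 2015. Earlier: oral argument is held.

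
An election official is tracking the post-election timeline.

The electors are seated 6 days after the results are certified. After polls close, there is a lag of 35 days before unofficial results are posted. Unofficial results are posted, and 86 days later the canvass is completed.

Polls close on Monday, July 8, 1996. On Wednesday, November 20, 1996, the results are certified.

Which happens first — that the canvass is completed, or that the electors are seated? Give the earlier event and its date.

Polls close: Jul 8, 1996.
Unofficial results are posted: Jul 8, 1996 + 35 days = Aug 12, 1996.
The canvass is completed: Aug 12, 1996 + 86 days = Nov 6, 1996.
The results are certified: Nov 20, 1996.
The electors are seated: Nov 20, 1996 + 6 days = Nov 26, 1996.
Comparing: the canvass is completed on Nov 6, 1996 vs the electors are seated on Nov 26, 1996. Earlier: the canvass is completed.

The canvass is completed — Wednesday, November 6, 1996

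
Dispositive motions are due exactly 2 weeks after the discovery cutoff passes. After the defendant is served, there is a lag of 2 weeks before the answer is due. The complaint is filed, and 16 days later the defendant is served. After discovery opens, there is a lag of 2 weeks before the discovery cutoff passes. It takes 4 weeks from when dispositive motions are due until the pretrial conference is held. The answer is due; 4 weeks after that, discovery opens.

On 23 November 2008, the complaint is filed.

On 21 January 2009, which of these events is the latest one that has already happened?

Discovery opens

The complaint is filed: Nov 23, 2008.
The defendant is served: Nov 23, 2008 + 16 days = Dec 9, 2008.
The answer is due: Dec 9, 2008 + 2 weeks = Dec 23, 2008.
Discovery opens: Dec 23, 2008 + 4 weeks = Jan 20, 2009.
The discovery cutoff passes: Jan 20, 2009 + 2 weeks = Feb 3, 2009.
Dispositive motions are due: Feb 3, 2009 + 2 weeks = Feb 17, 2009.
The pretrial conference is held: Feb 17, 2009 + 4 weeks = Mar 17, 2009.
Jan 21, 2009 falls between when discovery opens (Jan 20, 2009) and when the discovery cutoff passes (Feb 3, 2009).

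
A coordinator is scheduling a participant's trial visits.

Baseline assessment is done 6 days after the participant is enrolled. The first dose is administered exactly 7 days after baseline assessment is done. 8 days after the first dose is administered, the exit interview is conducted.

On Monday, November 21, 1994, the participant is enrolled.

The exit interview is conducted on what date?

Monday, December 12, 1994

The participant is enrolled: Nov 21, 1994.
Baseline assessment is done: Nov 21, 1994 + 6 days = Nov 27, 1994.
The first dose is administered: Nov 27, 1994 + 7 days = Dec 4, 1994.
The exit interview is conducted: Dec 4, 1994 + 8 days = Dec 12, 1994.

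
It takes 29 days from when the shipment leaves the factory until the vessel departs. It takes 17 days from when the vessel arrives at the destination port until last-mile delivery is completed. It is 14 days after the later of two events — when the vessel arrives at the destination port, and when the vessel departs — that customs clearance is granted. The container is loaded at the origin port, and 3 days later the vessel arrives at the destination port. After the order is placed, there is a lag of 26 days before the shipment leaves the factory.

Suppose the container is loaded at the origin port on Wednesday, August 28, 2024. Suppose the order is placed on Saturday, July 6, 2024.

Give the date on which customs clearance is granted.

The container is loaded at the origin port: Aug 28, 2024.
The vessel arrives at the destination port: Aug 28, 2024 + 3 days = Aug 31, 2024.
The order is placed: Jul 6, 2024.
The shipment leaves the factory: Jul 6, 2024 + 26 days = Aug 1, 2024.
The vessel departs: Aug 1, 2024 + 29 days = Aug 30, 2024.
Both prerequisites met — the vessel arrives at the destination port (Aug 31, 2024), the vessel departs (Aug 30, 2024); the later is Aug 31, 2024.
Customs clearance is granted: Aug 31, 2024 + 14 days = Sep 14, 2024.

Saturday, September 14, 2024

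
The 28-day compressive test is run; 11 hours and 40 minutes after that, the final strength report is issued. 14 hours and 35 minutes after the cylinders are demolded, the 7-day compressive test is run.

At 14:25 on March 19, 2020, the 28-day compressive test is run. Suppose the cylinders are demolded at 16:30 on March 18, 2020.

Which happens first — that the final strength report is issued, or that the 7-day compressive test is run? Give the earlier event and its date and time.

The 28-day compressive test is run: 14:25 Mar 19, 2020.
The final strength report is issued: 14:25 Mar 19, 2020 + 11h40m = 02:05 Mar 20, 2020.
The cylinders are demolded: 16:30 Mar 18, 2020.
The 7-day compressive test is run: 16:30 Mar 18, 2020 + 14h35m = 07:05 Mar 19, 2020.
Comparing: the final strength report is issued at 02:05 Mar 20, 2020 vs the 7-day compressive test is run at 07:05 Mar 19, 2020. Earlier: the 7-day compressive test is run.

The 7-day compressive test is run — 07:05 on March 19, 2020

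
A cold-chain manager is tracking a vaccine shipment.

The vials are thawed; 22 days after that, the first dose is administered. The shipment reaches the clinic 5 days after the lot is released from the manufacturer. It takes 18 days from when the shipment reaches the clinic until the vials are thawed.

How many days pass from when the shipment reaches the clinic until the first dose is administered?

40 days

Causal path: the shipment reaches the clinic → the vials are thawed → the first dose is administered.
Total delay along the path: 18 + 22 = 40 days.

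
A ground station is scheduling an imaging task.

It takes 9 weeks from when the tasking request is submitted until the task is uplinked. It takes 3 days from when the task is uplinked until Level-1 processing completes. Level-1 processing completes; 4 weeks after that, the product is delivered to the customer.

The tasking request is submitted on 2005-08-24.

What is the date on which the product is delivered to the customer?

2005-11-26

The tasking request is submitted: Aug 24, 2005.
The task is uplinked: Aug 24, 2005 + 9 weeks = Oct 26, 2005.
Level-1 processing completes: Oct 26, 2005 + 3 days = Oct 29, 2005.
The product is delivered to the customer: Oct 29, 2005 + 4 weeks = Nov 26, 2005.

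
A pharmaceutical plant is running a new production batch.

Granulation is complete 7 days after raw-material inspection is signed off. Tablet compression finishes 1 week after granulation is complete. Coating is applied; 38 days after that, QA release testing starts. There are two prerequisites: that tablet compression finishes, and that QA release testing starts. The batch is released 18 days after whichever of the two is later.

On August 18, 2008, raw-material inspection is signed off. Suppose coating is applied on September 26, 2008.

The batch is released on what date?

Raw-material inspection is signed off: Aug 18, 2008.
Granulation is complete: Aug 18, 2008 + 7 days = Aug 25, 2008.
Tablet compression finishes: Aug 25, 2008 + 1 week = Sep 1, 2008.
Coating is applied: Sep 26, 2008.
QA release testing starts: Sep 26, 2008 + 38 days = Nov 3, 2008.
Both prerequisites met — tablet compression finishes (Sep 1, 2008), QA release testing starts (Nov 3, 2008); the later is Nov 3, 2008.
The batch is released: Nov 3, 2008 + 18 days = Nov 21, 2008.

November 21, 2008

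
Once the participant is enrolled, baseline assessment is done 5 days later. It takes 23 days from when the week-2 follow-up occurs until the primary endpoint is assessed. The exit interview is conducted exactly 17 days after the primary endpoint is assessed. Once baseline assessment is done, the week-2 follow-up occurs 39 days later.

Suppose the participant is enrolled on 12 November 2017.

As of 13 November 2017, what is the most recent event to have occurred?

The participant is enrolled: Nov 12, 2017.
Baseline assessment is done: Nov 12, 2017 + 5 days = Nov 17, 2017.
The week-2 follow-up occurs: Nov 17, 2017 + 39 days = Dec 26, 2017.
The primary endpoint is assessed: Dec 26, 2017 + 23 days = Jan 18, 2018.
The exit interview is conducted: Jan 18, 2018 + 17 days = Feb 4, 2018.
Nov 13, 2017 falls between when the participant is enrolled (Nov 12, 2017) and when baseline assessment is done (Nov 17, 2017).

The participant is enrolled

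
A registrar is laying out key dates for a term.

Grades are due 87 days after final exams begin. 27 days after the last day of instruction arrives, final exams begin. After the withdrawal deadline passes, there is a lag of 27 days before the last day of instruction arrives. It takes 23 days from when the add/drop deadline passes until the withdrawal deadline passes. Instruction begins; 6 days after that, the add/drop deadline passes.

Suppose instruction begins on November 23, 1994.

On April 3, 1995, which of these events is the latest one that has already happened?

Final exams begin

Instruction begins: Nov 23, 1994.
The add/drop deadline passes: Nov 23, 1994 + 6 days = Nov 29, 1994.
The withdrawal deadline passes: Nov 29, 1994 + 23 days = Dec 22, 1994.
The last day of instruction arrives: Dec 22, 1994 + 27 days = Jan 18, 1995.
Final exams begin: Jan 18, 1995 + 27 days = Feb 14, 1995.
Grades are due: Feb 14, 1995 + 87 days = May 12, 1995.
Apr 3, 1995 falls between when final exams begin (Feb 14, 1995) and when grades are due (May 12, 1995).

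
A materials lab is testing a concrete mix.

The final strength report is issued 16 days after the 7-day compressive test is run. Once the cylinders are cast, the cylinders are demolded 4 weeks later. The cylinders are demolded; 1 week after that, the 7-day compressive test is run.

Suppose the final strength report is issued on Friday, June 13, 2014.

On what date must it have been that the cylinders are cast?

Wednesday, April 23, 2014

The final strength report is issued: Jun 13, 2014.
The 7-day compressive test is run: Jun 13, 2014 − 16 days = May 28, 2014.
The cylinders are demolded: May 28, 2014 − 1 week = May 21, 2014.
The cylinders are cast: May 21, 2014 − 4 weeks = Apr 23, 2014.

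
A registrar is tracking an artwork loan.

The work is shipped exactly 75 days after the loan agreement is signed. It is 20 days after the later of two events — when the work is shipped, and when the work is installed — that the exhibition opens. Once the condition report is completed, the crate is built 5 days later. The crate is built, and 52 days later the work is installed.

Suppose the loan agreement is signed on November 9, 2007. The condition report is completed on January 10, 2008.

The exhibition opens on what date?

March 27, 2008

The loan agreement is signed: Nov 9, 2007.
The work is shipped: Nov 9, 2007 + 75 days = Jan 23, 2008.
The condition report is completed: Jan 10, 2008.
The crate is built: Jan 10, 2008 + 5 days = Jan 15, 2008.
The work is installed: Jan 15, 2008 + 52 days = Mar 7, 2008.
Both prerequisites met — the work is shipped (Jan 23, 2008), the work is installed (Mar 7, 2008); the later is Mar 7, 2008.
The exhibition opens: Mar 7, 2008 + 20 days = Mar 27, 2008.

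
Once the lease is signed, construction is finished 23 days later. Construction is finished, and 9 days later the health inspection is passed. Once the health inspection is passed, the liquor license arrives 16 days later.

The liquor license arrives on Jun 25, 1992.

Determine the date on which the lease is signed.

May 8, 1992

The liquor license arrives: Jun 25, 1992.
The health inspection is passed: Jun 25, 1992 − 16 days = Jun 9, 1992.
Construction is finished: Jun 9, 1992 − 9 days = May 31, 1992.
The lease is signed: May 31, 1992 − 23 days = May 8, 1992.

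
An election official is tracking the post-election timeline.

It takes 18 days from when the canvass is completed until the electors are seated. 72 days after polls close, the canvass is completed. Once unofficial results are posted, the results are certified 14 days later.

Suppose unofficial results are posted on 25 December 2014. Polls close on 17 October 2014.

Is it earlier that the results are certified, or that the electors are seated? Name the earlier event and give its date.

Unofficial results are posted: Dec 25, 2014.
The results are certified: Dec 25, 2014 + 14 days = Jan 8, 2015.
Polls close: Oct 17, 2014.
The canvass is completed: Oct 17, 2014 + 72 days = Dec 28, 2014.
The electors are seated: Dec 28, 2014 + 18 days = Jan 15, 2015.
Comparing: the results are certified on Jan 8, 2015 vs the electors are seated on Jan 15, 2015. Earlier: the results are certified.

The results are certified — 8 January 2015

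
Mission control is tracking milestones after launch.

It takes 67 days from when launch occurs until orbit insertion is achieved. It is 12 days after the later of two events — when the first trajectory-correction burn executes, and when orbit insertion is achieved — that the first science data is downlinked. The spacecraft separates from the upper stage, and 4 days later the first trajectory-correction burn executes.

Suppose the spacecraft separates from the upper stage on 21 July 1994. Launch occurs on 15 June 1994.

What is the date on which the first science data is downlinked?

The spacecraft separates from the upper stage: Jul 21, 1994.
The first trajectory-correction burn executes: Jul 21, 1994 + 4 days = Jul 25, 1994.
Launch occurs: Jun 15, 1994.
Orbit insertion is achieved: Jun 15, 1994 + 67 days = Aug 21, 1994.
Both prerequisites met — the first trajectory-correction burn executes (Jul 25, 1994), orbit insertion is achieved (Aug 21, 1994); the later is Aug 21, 1994.
The first science data is downlinked: Aug 21, 1994 + 12 days = Sep 2, 1994.

2 September 1994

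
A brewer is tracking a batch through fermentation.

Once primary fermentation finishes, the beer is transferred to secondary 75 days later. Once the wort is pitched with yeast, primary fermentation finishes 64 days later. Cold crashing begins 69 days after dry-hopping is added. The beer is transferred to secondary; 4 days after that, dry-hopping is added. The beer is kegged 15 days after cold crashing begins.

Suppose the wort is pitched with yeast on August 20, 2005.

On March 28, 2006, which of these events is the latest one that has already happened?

Cold crashing begins

The wort is pitched with yeast: Aug 20, 2005.
Primary fermentation finishes: Aug 20, 2005 + 64 days = Oct 23, 2005.
The beer is transferred to secondary: Oct 23, 2005 + 75 days = Jan 6, 2006.
Dry-hopping is added: Jan 6, 2006 + 4 days = Jan 10, 2006.
Cold crashing begins: Jan 10, 2006 + 69 days = Mar 20, 2006.
The beer is kegged: Mar 20, 2006 + 15 days = Apr 4, 2006.
Mar 28, 2006 falls between when cold crashing begins (Mar 20, 2006) and when the beer is kegged (Apr 4, 2006).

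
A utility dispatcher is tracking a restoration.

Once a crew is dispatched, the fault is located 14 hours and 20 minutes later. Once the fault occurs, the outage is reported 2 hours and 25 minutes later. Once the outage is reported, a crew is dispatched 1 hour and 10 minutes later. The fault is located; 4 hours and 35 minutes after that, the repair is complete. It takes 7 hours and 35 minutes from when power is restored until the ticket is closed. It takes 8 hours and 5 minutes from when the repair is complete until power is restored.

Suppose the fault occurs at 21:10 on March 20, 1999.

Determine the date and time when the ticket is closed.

The fault occurs: 21:10 Mar 20, 1999.
The outage is reported: 21:10 Mar 20, 1999 + 2h25m = 23:35 Mar 20, 1999.
A crew is dispatched: 23:35 Mar 20, 1999 + 1h10m = 00:45 Mar 21, 1999.
The fault is located: 00:45 Mar 21, 1999 + 14h20m = 15:05 Mar 21, 1999.
The repair is complete: 15:05 Mar 21, 1999 + 4h35m = 19:40 Mar 21, 1999.
Power is restored: 19:40 Mar 21, 1999 + 8h05m = 03:45 Mar 22, 1999.
The ticket is closed: 03:45 Mar 22, 1999 + 7h35m = 11:20 Mar 22, 1999.

11:20 on March 22, 1999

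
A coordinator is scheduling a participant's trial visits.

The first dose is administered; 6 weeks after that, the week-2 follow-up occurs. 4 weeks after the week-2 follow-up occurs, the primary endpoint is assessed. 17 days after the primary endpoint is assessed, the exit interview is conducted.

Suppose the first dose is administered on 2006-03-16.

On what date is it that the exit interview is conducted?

The first dose is administered: Mar 16, 2006.
The week-2 follow-up occurs: Mar 16, 2006 + 6 weeks = Apr 27, 2006.
The primary endpoint is assessed: Apr 27, 2006 + 4 weeks = May 25, 2006.
The exit interview is conducted: May 25, 2006 + 17 days = Jun 11, 2006.

2006-06-11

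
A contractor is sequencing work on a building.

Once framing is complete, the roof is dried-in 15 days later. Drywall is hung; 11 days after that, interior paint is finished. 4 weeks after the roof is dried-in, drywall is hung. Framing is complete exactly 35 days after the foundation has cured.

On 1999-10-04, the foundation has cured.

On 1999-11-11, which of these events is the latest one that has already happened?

The foundation has cured: Oct 4, 1999.
Framing is complete: Oct 4, 1999 + 35 days = Nov 8, 1999.
The roof is dried-in: Nov 8, 1999 + 15 days = Nov 23, 1999.
Drywall is hung: Nov 23, 1999 + 4 weeks = Dec 21, 1999.
Interior paint is finished: Dec 21, 1999 + 11 days = Jan 1, 2000.
Nov 11, 1999 falls between when framing is complete (Nov 8, 1999) and when the roof is dried-in (Nov 23, 1999).

Framing is complete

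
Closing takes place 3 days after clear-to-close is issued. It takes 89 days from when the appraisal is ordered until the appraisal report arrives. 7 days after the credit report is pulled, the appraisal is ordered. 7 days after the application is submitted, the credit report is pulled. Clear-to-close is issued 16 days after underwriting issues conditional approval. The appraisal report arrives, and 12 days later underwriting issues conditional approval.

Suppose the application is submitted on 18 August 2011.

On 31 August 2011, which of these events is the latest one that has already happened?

The application is submitted: Aug 18, 2011.
The credit report is pulled: Aug 18, 2011 + 7 days = Aug 25, 2011.
The appraisal is ordered: Aug 25, 2011 + 7 days = Sep 1, 2011.
The appraisal report arrives: Sep 1, 2011 + 89 days = Nov 29, 2011.
Underwriting issues conditional approval: Nov 29, 2011 + 12 days = Dec 11, 2011.
Clear-to-close is issued: Dec 11, 2011 + 16 days = Dec 27, 2011.
Closing takes place: Dec 27, 2011 + 3 days = Dec 30, 2011.
Aug 31, 2011 falls between when the credit report is pulled (Aug 25, 2011) and when the appraisal is ordered (Sep 1, 2011).

The credit report is pulled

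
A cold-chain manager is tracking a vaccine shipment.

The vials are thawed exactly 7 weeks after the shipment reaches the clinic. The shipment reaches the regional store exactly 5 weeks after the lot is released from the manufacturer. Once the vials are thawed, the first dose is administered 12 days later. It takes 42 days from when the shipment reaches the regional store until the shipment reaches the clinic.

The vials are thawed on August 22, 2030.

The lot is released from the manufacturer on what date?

April 18, 2030

The vials are thawed: Aug 22, 2030.
The shipment reaches the clinic: Aug 22, 2030 − 7 weeks = Jul 4, 2030.
The shipment reaches the regional store: Jul 4, 2030 − 42 days = May 23, 2030.
The lot is released from the manufacturer: May 23, 2030 − 5 weeks = Apr 18, 2030.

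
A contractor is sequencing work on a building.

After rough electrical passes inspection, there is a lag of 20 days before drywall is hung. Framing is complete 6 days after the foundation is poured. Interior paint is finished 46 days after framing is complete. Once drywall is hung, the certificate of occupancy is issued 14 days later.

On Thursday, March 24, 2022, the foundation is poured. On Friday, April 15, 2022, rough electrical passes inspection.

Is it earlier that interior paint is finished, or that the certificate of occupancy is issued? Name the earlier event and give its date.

The foundation is poured: Mar 24, 2022.
Framing is complete: Mar 24, 2022 + 6 days = Mar 30, 2022.
Interior paint is finished: Mar 30, 2022 + 46 days = May 15, 2022.
Rough electrical passes inspection: Apr 15, 2022.
Drywall is hung: Apr 15, 2022 + 20 days = May 5, 2022.
The certificate of occupancy is issued: May 5, 2022 + 14 days = May 19, 2022.
Comparing: interior paint is finished on May 15, 2022 vs the certificate of occupancy is issued on May 19, 2022. Earlier: interior paint is finished.

Interior paint is finished — Sunday, May 15, 2022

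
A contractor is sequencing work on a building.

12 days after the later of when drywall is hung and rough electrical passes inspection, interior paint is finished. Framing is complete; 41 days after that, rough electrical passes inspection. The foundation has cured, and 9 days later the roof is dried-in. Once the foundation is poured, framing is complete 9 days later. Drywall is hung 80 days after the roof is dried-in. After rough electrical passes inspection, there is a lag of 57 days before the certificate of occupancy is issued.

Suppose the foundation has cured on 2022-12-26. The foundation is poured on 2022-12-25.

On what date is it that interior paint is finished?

2023-04-06

The foundation has cured: Dec 26, 2022.
The roof is dried-in: Dec 26, 2022 + 9 days = Jan 4, 2023.
Drywall is hung: Jan 4, 2023 + 80 days = Mar 25, 2023.
The foundation is poured: Dec 25, 2022.
Framing is complete: Dec 25, 2022 + 9 days = Jan 3, 2023.
Rough electrical passes inspection: Jan 3, 2023 + 41 days = Feb 13, 2023.
Both prerequisites met — drywall is hung (Mar 25, 2023), rough electrical passes inspection (Feb 13, 2023); the later is Mar 25, 2023.
Interior paint is finished: Mar 25, 2023 + 12 days = Apr 6, 2023.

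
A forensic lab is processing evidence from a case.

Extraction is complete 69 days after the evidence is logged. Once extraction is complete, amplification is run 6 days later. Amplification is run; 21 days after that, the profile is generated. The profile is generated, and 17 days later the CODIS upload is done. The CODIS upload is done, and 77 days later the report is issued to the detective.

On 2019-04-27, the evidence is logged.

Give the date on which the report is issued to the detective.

The evidence is logged: Apr 27, 2019.
Extraction is complete: Apr 27, 2019 + 69 days = Jul 5, 2019.
Amplification is run: Jul 5, 2019 + 6 days = Jul 11, 2019.
The profile is generated: Jul 11, 2019 + 21 days = Aug 1, 2019.
The CODIS upload is done: Aug 1, 2019 + 17 days = Aug 18, 2019.
The report is issued to the detective: Aug 18, 2019 + 77 days = Nov 3, 2019.

2019-11-03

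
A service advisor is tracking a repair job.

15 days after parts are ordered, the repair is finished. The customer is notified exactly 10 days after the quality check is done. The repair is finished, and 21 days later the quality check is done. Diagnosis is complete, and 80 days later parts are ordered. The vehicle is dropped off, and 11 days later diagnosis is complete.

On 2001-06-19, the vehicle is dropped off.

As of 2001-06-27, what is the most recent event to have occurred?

The vehicle is dropped off: Jun 19, 2001.
Diagnosis is complete: Jun 19, 2001 + 11 days = Jun 30, 2001.
Parts are ordered: Jun 30, 2001 + 80 days = Sep 18, 2001.
The repair is finished: Sep 18, 2001 + 15 days = Oct 3, 2001.
The quality check is done: Oct 3, 2001 + 21 days = Oct 24, 2001.
The customer is notified: Oct 24, 2001 + 10 days = Nov 3, 2001.
Jun 27, 2001 falls between when the vehicle is dropped off (Jun 19, 2001) and when diagnosis is complete (Jun 30, 2001).

The vehicle is dropped off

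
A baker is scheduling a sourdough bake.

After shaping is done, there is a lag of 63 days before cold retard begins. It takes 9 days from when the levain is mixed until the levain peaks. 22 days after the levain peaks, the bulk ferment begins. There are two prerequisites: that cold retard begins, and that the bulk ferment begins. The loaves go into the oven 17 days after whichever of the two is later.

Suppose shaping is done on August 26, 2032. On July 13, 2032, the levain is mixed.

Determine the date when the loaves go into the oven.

Shaping is done: Aug 26, 2032.
Cold retard begins: Aug 26, 2032 + 63 days = Oct 28, 2032.
The levain is mixed: Jul 13, 2032.
The levain peaks: Jul 13, 2032 + 9 days = Jul 22, 2032.
The bulk ferment begins: Jul 22, 2032 + 22 days = Aug 13, 2032.
Both prerequisites met — cold retard begins (Oct 28, 2032), the bulk ferment begins (Aug 13, 2032); the later is Oct 28, 2032.
The loaves go into the oven: Oct 28, 2032 + 17 days = Nov 14, 2032.

November 14, 2032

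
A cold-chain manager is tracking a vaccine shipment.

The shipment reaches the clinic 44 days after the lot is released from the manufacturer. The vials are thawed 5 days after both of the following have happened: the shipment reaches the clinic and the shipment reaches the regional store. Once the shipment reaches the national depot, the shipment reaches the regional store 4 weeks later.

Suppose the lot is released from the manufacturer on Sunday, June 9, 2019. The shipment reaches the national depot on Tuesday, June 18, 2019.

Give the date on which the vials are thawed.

The lot is released from the manufacturer: Jun 9, 2019.
The shipment reaches the clinic: Jun 9, 2019 + 44 days = Jul 23, 2019.
The shipment reaches the national depot: Jun 18, 2019.
The shipment reaches the regional store: Jun 18, 2019 + 4 weeks = Jul 16, 2019.
Both prerequisites met — the shipment reaches the clinic (Jul 23, 2019), the shipment reaches the regional store (Jul 16, 2019); the later is Jul 23, 2019.
The vials are thawed: Jul 23, 2019 + 5 days = Jul 28, 2019.

Sunday, July 28, 2019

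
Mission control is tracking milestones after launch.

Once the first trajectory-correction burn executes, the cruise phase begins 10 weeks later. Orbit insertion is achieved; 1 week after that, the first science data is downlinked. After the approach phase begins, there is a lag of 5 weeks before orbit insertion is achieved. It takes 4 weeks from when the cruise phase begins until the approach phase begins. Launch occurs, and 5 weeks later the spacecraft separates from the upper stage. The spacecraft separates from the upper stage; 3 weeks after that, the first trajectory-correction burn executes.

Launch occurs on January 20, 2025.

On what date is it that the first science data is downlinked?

Launch occurs: Jan 20, 2025.
The spacecraft separates from the upper stage: Jan 20, 2025 + 5 weeks = Feb 24, 2025.
The first trajectory-correction burn executes: Feb 24, 2025 + 3 weeks = Mar 17, 2025.
The cruise phase begins: Mar 17, 2025 + 10 weeks = May 26, 2025.
The approach phase begins: May 26, 2025 + 4 weeks = Jun 23, 2025.
Orbit insertion is achieved: Jun 23, 2025 + 5 weeks = Jul 28, 2025.
The first science data is downlinked: Jul 28, 2025 + 1 week = Aug 4, 2025.

August 4, 2025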